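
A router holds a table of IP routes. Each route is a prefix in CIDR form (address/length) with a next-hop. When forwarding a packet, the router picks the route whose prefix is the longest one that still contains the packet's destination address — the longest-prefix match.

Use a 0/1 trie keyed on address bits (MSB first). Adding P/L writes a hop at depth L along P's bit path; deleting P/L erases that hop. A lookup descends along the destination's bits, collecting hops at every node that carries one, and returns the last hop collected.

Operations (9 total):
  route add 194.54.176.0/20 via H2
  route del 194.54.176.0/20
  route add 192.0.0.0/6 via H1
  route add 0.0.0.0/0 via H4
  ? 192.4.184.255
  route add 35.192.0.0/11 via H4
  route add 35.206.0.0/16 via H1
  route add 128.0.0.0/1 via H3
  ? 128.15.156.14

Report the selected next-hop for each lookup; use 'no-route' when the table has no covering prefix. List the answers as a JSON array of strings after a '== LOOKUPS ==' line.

Trace:
  + 194.54.176.0/20 (H2) depth=20
  del 194.54.176.0/20 (clear depth 20)
  + 192.0.0.0/6 (H1) depth=6
  + 0.0.0.0/0 (H4) depth=0
  Q 192.4.184.255: descend 110000 ; hops seen [H4,H1] ; pick H1
  + 35.192.0.0/11 (H4) depth=11
  + 35.206.0.0/16 (H1) depth=16
  + 128.0.0.0/1 (H3) depth=1
  Q 128.15.156.14: descend 1 ; hops seen [H4,H3] ; pick H3

== LOOKUPS ==
["H1","H3"]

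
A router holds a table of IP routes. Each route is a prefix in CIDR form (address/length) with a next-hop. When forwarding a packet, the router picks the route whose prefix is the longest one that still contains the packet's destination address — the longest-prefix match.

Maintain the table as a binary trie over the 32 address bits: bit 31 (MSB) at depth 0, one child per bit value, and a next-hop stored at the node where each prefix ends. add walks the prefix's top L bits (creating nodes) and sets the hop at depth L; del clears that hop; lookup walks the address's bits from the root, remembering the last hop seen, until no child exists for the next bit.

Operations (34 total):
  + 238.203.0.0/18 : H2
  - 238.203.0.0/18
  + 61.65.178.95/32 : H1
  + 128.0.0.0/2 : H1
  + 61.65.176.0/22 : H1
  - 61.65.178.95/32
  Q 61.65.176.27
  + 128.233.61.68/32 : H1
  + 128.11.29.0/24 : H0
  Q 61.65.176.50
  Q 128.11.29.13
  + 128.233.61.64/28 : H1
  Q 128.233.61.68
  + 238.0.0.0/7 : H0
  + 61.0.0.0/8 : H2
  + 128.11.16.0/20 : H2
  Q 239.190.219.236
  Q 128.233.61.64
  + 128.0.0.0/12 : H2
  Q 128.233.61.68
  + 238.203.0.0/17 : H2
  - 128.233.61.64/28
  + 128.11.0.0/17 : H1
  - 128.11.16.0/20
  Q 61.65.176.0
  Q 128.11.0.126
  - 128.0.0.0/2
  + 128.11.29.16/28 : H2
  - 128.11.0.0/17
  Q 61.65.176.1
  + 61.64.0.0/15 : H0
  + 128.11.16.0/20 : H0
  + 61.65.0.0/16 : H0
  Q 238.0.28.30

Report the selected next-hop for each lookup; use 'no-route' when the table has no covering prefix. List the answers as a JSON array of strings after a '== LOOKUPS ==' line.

Trace:
  + 238.203.0.0/18 (H2) depth=18
  del 238.203.0.0/18 (clear depth 18)
  + 61.65.178.95/32 (H1) depth=32
  + 128.0.0.0/2 (H1) depth=2
  + 61.65.176.0/22 (H1) depth=22
  del 61.65.178.95/32 (clear depth 32)
  lookup 61.65.176.27: bits 0011110101000001101100 walk d0:-→d1:-→d2:-→d3:-→d4:-→d5:-→d6:-→d7:-→d8:-→d9:-→d10:-→d11:-→d12:-→d13:-→d14:-→d15:-→d16:-→d17:-→d18:-→d19:-→d20:-→d21:-→d22:H1 -> H1
  + 128.233.61.68/32 (H1) depth=32
  + 128.11.29.0/24 (H0) depth=24
  lookup 61.65.176.50: bits 0011110101000001101100 walk d0:-→d1:-→d2:-→d3:-→d4:-→d5:-→d6:-→d7:-→d8:-→d9:-→d10:-→d11:-→d12:-→d13:-→d14:-→d15:-→d16:-→d17:-→d18:-→d19:-→d20:-→d21:-→d22:H1 -> H1
  lookup 128.11.29.13: bits 100000000000101100011101 walk d0:-→d1:-→d2:H1→d3:-→d4:-→d5:-→d6:-→d7:-→d8:-→d9:-→d10:-→d11:-→d12:-→d13:-→d14:-→d15:-→d16:-→d17:-→d18:-→d19:-→d20:-→d21:-→d22:-→d23:-→d24:H0 -> H0
  + 128.233.61.64/28 (H1) depth=28
  lookup 128.233.61.68: bits 10000000111010010011110101000100 walk d0:-→d1:-→d2:H1→d3:-→d4:-→d5:-→d6:-→d7:-→d8:-→d9:-→d10:-→d11:-→d12:-→d13:-→d14:-→d15:-→d16:-→d17:-→d18:-→d19:-→d20:-→d21:-→d22:-→d23:-→d24:-→d25:-→d26:-→d27:-→d28:H1→d29:-→d30:-→d31:-→d32:H1 -> H1
  + 238.0.0.0/7 (H0) depth=7
  + 61.0.0.0/8 (H2) depth=8
  + 128.11.16.0/20 (H2) depth=20
  lookup 239.190.219.236: bits 1110111 walk d0:-→d1:-→d2:-→d3:-→d4:-→d5:-→d6:-→d7:H0 -> H0
  lookup 128.233.61.64: bits 10000000111010010011110101000 walk d0:-→d1:-→d2:H1→d3:-→d4:-→d5:-→d6:-→d7:-→d8:-→d9:-→d10:-→d11:-→d12:-→d13:-→d14:-→d15:-→d16:-→d17:-→d18:-→d19:-→d20:-→d21:-→d22:-→d23:-→d24:-→d25:-→d26:-→d27:-→d28:H1→d29:- -> H1
  + 128.0.0.0/12 (H2) depth=12
  lookup 128.233.61.68: bits 10000000111010010011110101000100 walk d0:-→d1:-→d2:H1→d3:-→d4:-→d5:-→d6:-→d7:-→d8:-→d9:-→d10:-→d11:-→d12:-→d13:-→d14:-→d15:-→d16:-→d17:-→d18:-→d19:-→d20:-→d21:-→d22:-→d23:-→d24:-→d25:-→d26:-→d27:-→d28:H1→d29:-→d30:-→d31:-→d32:H1 -> H1
  + 238.203.0.0/17 (H2) depth=17
  del 128.233.61.64/28 (clear depth 28)
  + 128.11.0.0/17 (H1) depth=17
  del 128.11.16.0/20 (clear depth 20)
  lookup 61.65.176.0: bits 0011110101000001101100 walk d0:-→d1:-→d2:-→d3:-→d4:-→d5:-→d6:-→d7:-→d8:H2→d9:-→d10:-→d11:-→d12:-→d13:-→d14:-→d15:-→d16:-→d17:-→d18:-→d19:-→d20:-→d21:-→d22:H1 -> H1
  lookup 128.11.0.126: bits 1000000000001011000 walk d0:-→d1:-→d2:H1→d3:-→d4:-→d5:-→d6:-→d7:-→d8:-→d9:-→d10:-→d11:-→d12:H2→d13:-→d14:-→d15:-→d16:-→d17:H1→d18:-→d19:- -> H1
  del 128.0.0.0/2 (clear depth 2)
  + 128.11.29.16/28 (H2) depth=28
  del 128.11.0.0/17 (clear depth 17)
  lookup 61.65.176.1: bits 0011110101000001101100 walk d0:-→d1:-→d2:-→d3:-→d4:-→d5:-→d6:-→d7:-→d8:H2→d9:-→d10:-→d11:-→d12:-→d13:-→d14:-→d15:-→d16:-→d17:-→d18:-→d19:-→d20:-→d21:-→d22:H1 -> H1
  + 61.64.0.0/15 (H0) depth=15
  + 128.11.16.0/20 (H0) depth=20
  + 61.65.0.0/16 (H0) depth=16
  lookup 238.0.28.30: bits 11101110 walk d0:-→d1:-→d2:-→d3:-→d4:-→d5:-→d6:-→d7:H0→d8:- -> H0

== LOOKUPS ==
["H1","H1","H0","H1","H0","H1","H1","H1","H1","H1","H0"]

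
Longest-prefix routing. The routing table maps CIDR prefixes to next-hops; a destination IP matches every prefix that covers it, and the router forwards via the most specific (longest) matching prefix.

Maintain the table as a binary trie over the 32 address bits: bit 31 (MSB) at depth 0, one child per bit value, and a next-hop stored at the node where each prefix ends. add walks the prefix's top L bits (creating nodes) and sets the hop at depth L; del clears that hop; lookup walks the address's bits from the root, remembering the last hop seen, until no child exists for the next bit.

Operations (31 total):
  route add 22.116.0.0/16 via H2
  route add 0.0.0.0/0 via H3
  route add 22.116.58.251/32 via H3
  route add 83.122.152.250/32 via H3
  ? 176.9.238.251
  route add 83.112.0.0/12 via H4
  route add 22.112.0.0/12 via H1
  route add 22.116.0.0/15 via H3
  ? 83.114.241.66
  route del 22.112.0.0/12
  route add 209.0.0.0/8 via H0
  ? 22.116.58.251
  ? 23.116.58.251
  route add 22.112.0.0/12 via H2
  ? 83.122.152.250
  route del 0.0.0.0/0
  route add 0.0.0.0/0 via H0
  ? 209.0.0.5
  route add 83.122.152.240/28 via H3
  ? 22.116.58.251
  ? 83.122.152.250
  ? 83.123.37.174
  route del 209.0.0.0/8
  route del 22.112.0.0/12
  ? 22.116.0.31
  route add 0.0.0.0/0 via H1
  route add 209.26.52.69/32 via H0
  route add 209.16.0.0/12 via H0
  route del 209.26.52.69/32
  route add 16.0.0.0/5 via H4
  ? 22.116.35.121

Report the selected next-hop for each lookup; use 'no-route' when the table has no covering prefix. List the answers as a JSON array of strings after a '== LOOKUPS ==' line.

Trace:
  add 22.116.0.0/16 -> H2 at depth 16
  add 0.0.0.0/0 -> H3 at depth 0
  add 22.116.58.251/32 -> H3 at depth 32
  add 83.122.152.250/32 -> H3 at depth 32
  ? 176.9.238.251  path d0:H3  best=H3
  add 83.112.0.0/12 -> H4 at depth 12
  add 22.112.0.0/12 -> H1 at depth 12
  add 22.116.0.0/15 -> H3 at depth 15
  ? 83.114.241.66  path d0:H3→d1:-→d2:-→d3:-→d4:-→d5:-→d6:-→d7:-→d8:-→d9:-→d10:-→d11:-→d12:H4  best=H4
  - 22.112.0.0/12 clear@12
  add 209.0.0.0/8 -> H0 at depth 8
  ? 22.116.58.251  path d0:H3→d1:-→d2:-→d3:-→d4:-→d5:-→d6:-→d7:-→d8:-→d9:-→d10:-→d11:-→d12:-→d13:-→d14:-→d15:H3→d16:H2→d17:-→d18:-→d19:-→d20:-→d21:-→d22:-→d23:-→d24:-→d25:-→d26:-→d27:-→d28:-→d29:-→d30:-→d31:-→d32:H3  best=H3
  ? 23.116.58.251  path d0:H3→d1:-→d2:-→d3:-→d4:-→d5:-→d6:-→d7:-  best=H3
  add 22.112.0.0/12 -> H2 at depth 12
  ? 83.122.152.250  path d0:H3→d1:-→d2:-→d3:-→d4:-→d5:-→d6:-→d7:-→d8:-→d9:-→d10:-→d11:-→d12:H4→d13:-→d14:-→d15:-→d16:-→d17:-→d18:-→d19:-→d20:-→d21:-→d22:-→d23:-→d24:-→d25:-→d26:-→d27:-→d28:-→d29:-→d30:-→d31:-→d32:H3  best=H3
  - 0.0.0.0/0 clear@0
  add 0.0.0.0/0 -> H0 at depth 0
  ? 209.0.0.5  path d0:H0→d1:-→d2:-→d3:-→d4:-→d5:-→d6:-→d7:-→d8:H0  best=H0
  add 83.122.152.240/28 -> H3 at depth 28
  ? 22.116.58.251  path d0:H0→d1:-→d2:-→d3:-→d4:-→d5:-→d6:-→d7:-→d8:-→d9:-→d10:-→d11:-→d12:H2→d13:-→d14:-→d15:H3→d16:H2→d17:-→d18:-→d19:-→d20:-→d21:-→d22:-→d23:-→d24:-→d25:-→d26:-→d27:-→d28:-→d29:-→d30:-→d31:-→d32:H3  best=H3
  ? 83.122.152.250  path d0:H0→d1:-→d2:-→d3:-→d4:-→d5:-→d6:-→d7:-→d8:-→d9:-→d10:-→d11:-→d12:H4→d13:-→d14:-→d15:-→d16:-→d17:-→d18:-→d19:-→d20:-→d21:-→d22:-→d23:-→d24:-→d25:-→d26:-→d27:-→d28:H3→d29:-→d30:-→d31:-→d32:H3  best=H3
  ? 83.123.37.174  path d0:H0→d1:-→d2:-→d3:-→d4:-→d5:-→d6:-→d7:-→d8:-→d9:-→d10:-→d11:-→d12:H4→d13:-→d14:-→d15:-  best=H4
  - 209.0.0.0/8 clear@8
  - 22.112.0.0/12 clear@12
  ? 22.116.0.31  path d0:H0→d1:-→d2:-→d3:-→d4:-→d5:-→d6:-→d7:-→d8:-→d9:-→d10:-→d11:-→d12:-→d13:-→d14:-→d15:H3→d16:H2→d17:-→d18:-  best=H2
  add 0.0.0.0/0 -> H1 at depth 0
  add 209.26.52.69/32 -> H0 at depth 32
  add 209.16.0.0/12 -> H0 at depth 12
  - 209.26.52.69/32 clear@32
  add 16.0.0.0/5 -> H4 at depth 5
  ? 22.116.35.121  path d0:H1→d1:-→d2:-→d3:-→d4:-→d5:H4→d6:-→d7:-→d8:-→d9:-→d10:-→d11:-→d12:-→d13:-→d14:-→d15:H3→d16:H2→d17:-→d18:-→d19:-  best=H2

== LOOKUPS ==
["H3","H4","H3","H3","H3","H0","H3","H3","H4","H2","H2"]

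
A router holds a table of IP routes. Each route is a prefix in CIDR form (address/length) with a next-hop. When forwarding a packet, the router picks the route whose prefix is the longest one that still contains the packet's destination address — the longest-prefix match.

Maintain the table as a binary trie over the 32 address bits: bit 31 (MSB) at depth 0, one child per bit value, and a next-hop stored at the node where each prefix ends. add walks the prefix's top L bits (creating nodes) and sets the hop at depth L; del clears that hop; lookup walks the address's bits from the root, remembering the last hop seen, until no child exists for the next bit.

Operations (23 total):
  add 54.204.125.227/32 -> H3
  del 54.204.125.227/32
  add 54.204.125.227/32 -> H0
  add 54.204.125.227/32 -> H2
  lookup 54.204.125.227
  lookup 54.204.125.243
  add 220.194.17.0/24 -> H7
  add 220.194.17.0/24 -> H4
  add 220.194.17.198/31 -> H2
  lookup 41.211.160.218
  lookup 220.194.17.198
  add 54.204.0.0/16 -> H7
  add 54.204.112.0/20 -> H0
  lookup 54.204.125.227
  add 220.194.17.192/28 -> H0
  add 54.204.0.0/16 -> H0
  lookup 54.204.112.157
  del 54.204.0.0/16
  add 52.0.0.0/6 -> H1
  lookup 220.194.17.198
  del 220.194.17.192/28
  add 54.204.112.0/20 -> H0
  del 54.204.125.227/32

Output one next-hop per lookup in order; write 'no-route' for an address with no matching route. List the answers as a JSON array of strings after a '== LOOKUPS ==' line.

Apply in order:
  add 54.204.125.227/32 -> H3 at depth 32
  - 54.204.125.227/32 clear@32
  add 54.204.125.227/32 -> H0 at depth 32
  add 54.204.125.227/32 -> H2 at depth 32
  lookup 54.204.125.227: bits 00110110110011000111110111100011 walk d0:-→d1:-→d2:-→d3:-→d4:-→d5:-→d6:-→d7:-→d8:-→d9:-→d10:-→d11:-→d12:-→d13:-→d14:-→d15:-→d16:-→d17:-→d18:-→d19:-→d20:-→d21:-→d22:-→d23:-→d24:-→d25:-→d26:-→d27:-→d28:-→d29:-→d30:-→d31:-→d32:H2 -> H2
  lookup 54.204.125.243: bits 001101101100110001111101111 walk d0:-→d1:-→d2:-→d3:-→d4:-→d5:-→d6:-→d7:-→d8:-→d9:-→d10:-→d11:-→d12:-→d13:-→d14:-→d15:-→d16:-→d17:-→d18:-→d19:-→d20:-→d21:-→d22:-→d23:-→d24:-→d25:-→d26:-→d27:- -> no-route
  add 220.194.17.0/24 -> H7 at depth 24
  add 220.194.17.0/24 -> H4 at depth 24
  add 220.194.17.198/31 -> H2 at depth 31
  lookup 41.211.160.218: bits 001 walk d0:-→d1:-→d2:-→d3:- -> no-route
  lookup 220.194.17.198: bits 1101110011000010000100011100011 walk d0:-→d1:-→d2:-→d3:-→d4:-→d5:-→d6:-→d7:-→d8:-→d9:-→d10:-→d11:-→d12:-→d13:-→d14:-→d15:-→d16:-→d17:-→d18:-→d19:-→d20:-→d21:-→d22:-→d23:-→d24:H4→d25:-→d26:-→d27:-→d28:-→d29:-→d30:-→d31:H2 -> H2
  add 54.204.0.0/16 -> H7 at depth 16
  add 54.204.112.0/20 -> H0 at depth 20
  lookup 54.204.125.227: bits 00110110110011000111110111100011 walk d0:-→d1:-→d2:-→d3:-→d4:-→d5:-→d6:-→d7:-→d8:-→d9:-→d10:-→d11:-→d12:-→d13:-→d14:-→d15:-→d16:H7→d17:-→d18:-→d19:-→d20:H0→d21:-→d22:-→d23:-→d24:-→d25:-→d26:-→d27:-→d28:-→d29:-→d30:-→d31:-→d32:H2 -> H2
  add 220.194.17.192/28 -> H0 at depth 28
  add 54.204.0.0/16 -> H0 at depth 16
  lookup 54.204.112.157: bits 00110110110011000111 walk d0:-→d1:-→d2:-→d3:-→d4:-→d5:-→d6:-→d7:-→d8:-→d9:-→d10:-→d11:-→d12:-→d13:-→d14:-→d15:-→d16:H0→d17:-→d18:-→d19:-→d20:H0 -> H0
  - 54.204.0.0/16 clear@16
  add 52.0.0.0/6 -> H1 at depth 6
  lookup 220.194.17.198: bits 1101110011000010000100011100011 walk d0:-→d1:-→d2:-→d3:-→d4:-→d5:-→d6:-→d7:-→d8:-→d9:-→d10:-→d11:-→d12:-→d13:-→d14:-→d15:-→d16:-→d17:-→d18:-→d19:-→d20:-→d21:-→d22:-→d23:-→d24:H4→d25:-→d26:-→d27:-→d28:H0→d29:-→d30:-→d31:H2 -> H2
  - 220.194.17.192/28 clear@28
  add 54.204.112.0/20 -> H0 at depth 20
  - 54.204.125.227/32 clear@32

== LOOKUPS ==
["H2","no-route","no-route","H2","H2","H0","H2"]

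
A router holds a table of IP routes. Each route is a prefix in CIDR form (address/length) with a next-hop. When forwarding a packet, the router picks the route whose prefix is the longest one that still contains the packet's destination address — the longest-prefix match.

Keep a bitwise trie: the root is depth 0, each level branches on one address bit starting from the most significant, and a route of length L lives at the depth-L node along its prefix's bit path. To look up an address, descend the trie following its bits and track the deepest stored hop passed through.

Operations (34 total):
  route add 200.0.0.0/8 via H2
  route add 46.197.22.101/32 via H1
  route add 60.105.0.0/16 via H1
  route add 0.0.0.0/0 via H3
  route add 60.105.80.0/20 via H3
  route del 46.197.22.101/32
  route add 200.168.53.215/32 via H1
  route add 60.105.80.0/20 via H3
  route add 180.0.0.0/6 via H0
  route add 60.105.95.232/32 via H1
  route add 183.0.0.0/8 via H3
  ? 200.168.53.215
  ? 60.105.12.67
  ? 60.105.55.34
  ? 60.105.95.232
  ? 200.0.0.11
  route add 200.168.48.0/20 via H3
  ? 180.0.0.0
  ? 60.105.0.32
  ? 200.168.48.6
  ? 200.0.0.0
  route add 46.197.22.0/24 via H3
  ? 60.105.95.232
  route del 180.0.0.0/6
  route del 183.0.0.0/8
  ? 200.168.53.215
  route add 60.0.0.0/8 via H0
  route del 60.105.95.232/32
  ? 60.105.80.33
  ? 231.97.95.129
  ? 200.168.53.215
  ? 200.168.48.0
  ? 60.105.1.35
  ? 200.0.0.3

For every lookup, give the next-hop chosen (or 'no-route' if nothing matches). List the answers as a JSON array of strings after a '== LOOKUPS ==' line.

Apply in order:
  add 200.0.0.0/8 -> H2 at depth 8
  add 46.197.22.101/32 -> H1 at depth 32
  add 60.105.0.0/16 -> H1 at depth 16
  add 0.0.0.0/0 -> H3 at depth 0
  add 60.105.80.0/20 -> H3 at depth 20
  - 46.197.22.101/32 clear@32
  add 200.168.53.215/32 -> H1 at depth 32
  add 60.105.80.0/20 -> H3 at depth 20
  add 180.0.0.0/6 -> H0 at depth 6
  add 60.105.95.232/32 -> H1 at depth 32
  add 183.0.0.0/8 -> H3 at depth 8
  lookup 200.168.53.215: bits 11001000101010000011010111010111 walk d0:H3→d1:-→d2:-→d3:-→d4:-→d5:-→d6:-→d7:-→d8:H2→d9:-→d10:-→d11:-→d12:-→d13:-→d14:-→d15:-→d16:-→d17:-→d18:-→d19:-→d20:-→d21:-→d22:-→d23:-→d24:-→d25:-→d26:-→d27:-→d28:-→d29:-→d30:-→d31:-→d32:H1 -> H1
  lookup 60.105.12.67: bits 00111100011010010 walk d0:H3→d1:-→d2:-→d3:-→d4:-→d5:-→d6:-→d7:-→d8:-→d9:-→d10:-→d11:-→d12:-→d13:-→d14:-→d15:-→d16:H1→d17:- -> H1
  lookup 60.105.55.34: bits 00111100011010010 walk d0:H3→d1:-→d2:-→d3:-→d4:-→d5:-→d6:-→d7:-→d8:-→d9:-→d10:-→d11:-→d12:-→d13:-→d14:-→d15:-→d16:H1→d17:- -> H1
  lookup 60.105.95.232: bits 00111100011010010101111111101000 walk d0:H3→d1:-→d2:-→d3:-→d4:-→d5:-→d6:-→d7:-→d8:-→d9:-→d10:-→d11:-→d12:-→d13:-→d14:-→d15:-→d16:H1→d17:-→d18:-→d19:-→d20:H3→d21:-→d22:-→d23:-→d24:-→d25:-→d26:-→d27:-→d28:-→d29:-→d30:-→d31:-→d32:H1 -> H1
  lookup 200.0.0.11: bits 11001000 walk d0:H3→d1:-→d2:-→d3:-→d4:-→d5:-→d6:-→d7:-→d8:H2 -> H2
  add 200.168.48.0/20 -> H3 at depth 20
  lookup 180.0.0.0: bits 101101 walk d0:H3→d1:-→d2:-→d3:-→d4:-→d5:-→d6:H0 -> H0
  lookup 60.105.0.32: bits 00111100011010010 walk d0:H3→d1:-→d2:-→d3:-→d4:-→d5:-→d6:-→d7:-→d8:-→d9:-→d10:-→d11:-→d12:-→d13:-→d14:-→d15:-→d16:H1→d17:- -> H1
  lookup 200.168.48.6: bits 110010001010100000110 walk d0:H3→d1:-→d2:-→d3:-→d4:-→d5:-→d6:-→d7:-→d8:H2→d9:-→d10:-→d11:-→d12:-→d13:-→d14:-→d15:-→d16:-→d17:-→d18:-→d19:-→d20:H3→d21:- -> H3
  lookup 200.0.0.0: bits 11001000 walk d0:H3→d1:-→d2:-→d3:-→d4:-→d5:-→d6:-→d7:-→d8:H2 -> H2
  add 46.197.22.0/24 -> H3 at depth 24
  lookup 60.105.95.232: bits 00111100011010010101111111101000 walk d0:H3→d1:-→d2:-→d3:-→d4:-→d5:-→d6:-→d7:-→d8:-→d9:-→d10:-→d11:-→d12:-→d13:-→d14:-→d15:-→d16:H1→d17:-→d18:-→d19:-→d20:H3→d21:-→d22:-→d23:-→d24:-→d25:-→d26:-→d27:-→d28:-→d29:-→d30:-→d31:-→d32:H1 -> H1
  - 180.0.0.0/6 clear@6
  - 183.0.0.0/8 clear@8
  lookup 200.168.53.215: bits 11001000101010000011010111010111 walk d0:H3→d1:-→d2:-→d3:-→d4:-→d5:-→d6:-→d7:-→d8:H2→d9:-→d10:-→d11:-→d12:-→d13:-→d14:-→d15:-→d16:-→d17:-→d18:-→d19:-→d20:H3→d21:-→d22:-→d23:-→d24:-→d25:-→d26:-→d27:-→d28:-→d29:-→d30:-→d31:-→d32:H1 -> H1
  add 60.0.0.0/8 -> H0 at depth 8
  - 60.105.95.232/32 clear@32
  lookup 60.105.80.33: bits 00111100011010010101 walk d0:H3→d1:-→d2:-→d3:-→d4:-→d5:-→d6:-→d7:-→d8:H0→d9:-→d10:-→d11:-→d12:-→d13:-→d14:-→d15:-→d16:H1→d17:-→d18:-→d19:-→d20:H3 -> H3
  lookup 231.97.95.129: bits 11 walk d0:H3→d1:-→d2:- -> H3
  lookup 200.168.53.215: bits 11001000101010000011010111010111 walk d0:H3→d1:-→d2:-→d3:-→d4:-→d5:-→d6:-→d7:-→d8:H2→d9:-→d10:-→d11:-→d12:-→d13:-→d14:-→d15:-→d16:-→d17:-→d18:-→d19:-→d20:H3→d21:-→d22:-→d23:-→d24:-→d25:-→d26:-→d27:-→d28:-→d29:-→d30:-→d31:-→d32:H1 -> H1
  lookup 200.168.48.0: bits 110010001010100000110 walk d0:H3→d1:-→d2:-→d3:-→d4:-→d5:-→d6:-→d7:-→d8:H2→d9:-→d10:-→d11:-→d12:-→d13:-→d14:-→d15:-→d16:-→d17:-→d18:-→d19:-→d20:H3→d21:- -> H3
  lookup 60.105.1.35: bits 00111100011010010 walk d0:H3→d1:-→d2:-→d3:-→d4:-→d5:-→d6:-→d7:-→d8:H0→d9:-→d10:-→d11:-→d12:-→d13:-→d14:-→d15:-→d16:H1→d17:- -> H1
  lookup 200.0.0.3: bits 11001000 walk d0:H3→d1:-→d2:-→d3:-→d4:-→d5:-→d6:-→d7:-→d8:H2 -> H2

== LOOKUPS ==
["H1","H1","H1","H1","H2","H0","H1","H3","H2","H1","H1","H3","H3","H1","H3","H1","H2"]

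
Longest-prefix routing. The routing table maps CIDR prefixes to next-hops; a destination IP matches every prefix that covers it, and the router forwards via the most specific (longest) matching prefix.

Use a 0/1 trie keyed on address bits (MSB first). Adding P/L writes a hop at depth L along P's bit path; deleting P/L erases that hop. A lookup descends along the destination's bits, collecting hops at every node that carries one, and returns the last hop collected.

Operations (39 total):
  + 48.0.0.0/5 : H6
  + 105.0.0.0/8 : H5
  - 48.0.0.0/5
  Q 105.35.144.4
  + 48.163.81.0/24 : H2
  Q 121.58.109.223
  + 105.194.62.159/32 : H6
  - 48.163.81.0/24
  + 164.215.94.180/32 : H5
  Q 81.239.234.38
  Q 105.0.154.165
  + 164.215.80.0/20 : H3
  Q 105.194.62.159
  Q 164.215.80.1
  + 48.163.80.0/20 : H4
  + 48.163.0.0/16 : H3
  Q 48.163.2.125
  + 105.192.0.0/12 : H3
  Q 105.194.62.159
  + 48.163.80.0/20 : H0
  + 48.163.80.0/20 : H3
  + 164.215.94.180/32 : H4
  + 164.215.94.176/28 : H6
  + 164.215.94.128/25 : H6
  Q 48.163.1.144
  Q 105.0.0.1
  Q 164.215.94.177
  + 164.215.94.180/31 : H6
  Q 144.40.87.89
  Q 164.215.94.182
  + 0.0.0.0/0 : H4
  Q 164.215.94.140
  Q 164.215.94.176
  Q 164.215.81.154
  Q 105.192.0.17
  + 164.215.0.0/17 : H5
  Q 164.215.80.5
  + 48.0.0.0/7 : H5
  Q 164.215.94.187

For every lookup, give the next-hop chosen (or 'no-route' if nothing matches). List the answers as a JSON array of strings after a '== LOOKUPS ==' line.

Trace:
  + 48.0.0.0/5 (H6) depth=5
  + 105.0.0.0/8 (H5) depth=8
  - 48.0.0.0/5 clear@5
  Q 105.35.144.4: descend 01101001 ; hops seen [H5] ; pick H5
  + 48.163.81.0/24 (H2) depth=24
  Q 121.58.109.223: descend 011 ; hops seen [∅] ; pick no-route
  + 105.194.62.159/32 (H6) depth=32
  - 48.163.81.0/24 clear@24
  + 164.215.94.180/32 (H5) depth=32
  Q 81.239.234.38: descend 01 ; hops seen [∅] ; pick no-route
  Q 105.0.154.165: descend 01101001 ; hops seen [H5] ; pick H5
  + 164.215.80.0/20 (H3) depth=20
  Q 105.194.62.159: descend 01101001110000100011111010011111 ; hops seen [H5,H6] ; pick H6
  Q 164.215.80.1: descend 10100100110101110101 ; hops seen [H3] ; pick H3
  + 48.163.80.0/20 (H4) depth=20
  + 48.163.0.0/16 (H3) depth=16
  Q 48.163.2.125: descend 00110000101000110 ; hops seen [H3] ; pick H3
  + 105.192.0.0/12 (H3) depth=12
  Q 105.194.62.159: descend 01101001110000100011111010011111 ; hops seen [H5,H3,H6] ; pick H6
  + 48.163.80.0/20 (H0) depth=20
  + 48.163.80.0/20 (H3) depth=20
  + 164.215.94.180/32 (H4) depth=32
  + 164.215.94.176/28 (H6) depth=28
  + 164.215.94.128/25 (H6) depth=25
  Q 48.163.1.144: descend 00110000101000110 ; hops seen [H3] ; pick H3
  Q 105.0.0.1: descend 01101001 ; hops seen [H5] ; pick H5
  Q 164.215.94.177: descend 10100100110101110101111010110 ; hops seen [H3,H6,H6] ; pick H6
  + 164.215.94.180/31 (H6) depth=31
  Q 144.40.87.89: descend 10 ; hops seen [∅] ; pick no-route
  Q 164.215.94.182: descend 101001001101011101011110101101 ; hops seen [H3,H6,H6] ; pick H6
  + 0.0.0.0/0 (H4) depth=0
  Q 164.215.94.140: descend 10100100110101110101111010 ; hops seen [H4,H3,H6] ; pick H6
  Q 164.215.94.176: descend 10100100110101110101111010110 ; hops seen [H4,H3,H6,H6] ; pick H6
  Q 164.215.81.154: descend 10100100110101110101 ; hops seen [H4,H3] ; pick H3
  Q 105.192.0.17: descend 01101001110000 ; hops seen [H4,H5,H3] ; pick H3
  + 164.215.0.0/17 (H5) depth=17
  Q 164.215.80.5: descend 10100100110101110101 ; hops seen [H4,H5,H3] ; pick H3
  + 48.0.0.0/7 (H5) depth=7
  Q 164.215.94.187: descend 1010010011010111010111101011 ; hops seen [H4,H5,H3,H6,H6] ; pick H6

== LOOKUPS ==
["H5","no-route","no-route","H5","H6","H3","H3","H6","H3","H5","H6","no-route","H6","H6","H6","H3","H3","H3","H6"]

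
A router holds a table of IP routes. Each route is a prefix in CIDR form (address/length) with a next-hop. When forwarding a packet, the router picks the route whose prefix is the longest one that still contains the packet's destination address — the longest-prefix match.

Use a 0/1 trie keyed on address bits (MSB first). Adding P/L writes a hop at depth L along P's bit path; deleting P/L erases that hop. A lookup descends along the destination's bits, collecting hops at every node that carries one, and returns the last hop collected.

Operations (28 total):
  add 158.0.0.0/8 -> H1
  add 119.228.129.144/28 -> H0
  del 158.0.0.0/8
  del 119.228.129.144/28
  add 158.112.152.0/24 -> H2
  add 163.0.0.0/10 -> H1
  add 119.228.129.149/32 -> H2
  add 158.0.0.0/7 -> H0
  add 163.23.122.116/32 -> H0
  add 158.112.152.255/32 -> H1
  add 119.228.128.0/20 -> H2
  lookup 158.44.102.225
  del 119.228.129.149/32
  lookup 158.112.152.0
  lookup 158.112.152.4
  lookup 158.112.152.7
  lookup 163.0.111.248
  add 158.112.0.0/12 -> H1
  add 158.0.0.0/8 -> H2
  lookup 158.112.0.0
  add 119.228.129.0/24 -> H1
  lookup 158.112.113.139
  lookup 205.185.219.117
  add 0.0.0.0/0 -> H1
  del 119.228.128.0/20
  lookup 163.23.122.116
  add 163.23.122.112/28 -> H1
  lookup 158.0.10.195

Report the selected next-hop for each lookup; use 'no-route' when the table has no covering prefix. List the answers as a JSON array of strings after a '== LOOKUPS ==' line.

Apply in order:
  + 158.0.0.0/8 (H1) depth=8
  + 119.228.129.144/28 (H0) depth=28
  del 158.0.0.0/8 (clear depth 8)
  del 119.228.129.144/28 (clear depth 28)
  + 158.112.152.0/24 (H2) depth=24
  + 163.0.0.0/10 (H1) depth=10
  + 119.228.129.149/32 (H2) depth=32
  + 158.0.0.0/7 (H0) depth=7
  + 163.23.122.116/32 (H0) depth=32
  + 158.112.152.255/32 (H1) depth=32
  + 119.228.128.0/20 (H2) depth=20
  lookup 158.44.102.225: bits 100111100 walk d0:-→d1:-→d2:-→d3:-→d4:-→d5:-→d6:-→d7:H0→d8:-→d9:- -> H0
  del 119.228.129.149/32 (clear depth 32)
  lookup 158.112.152.0: bits 100111100111000010011000 walk d0:-→d1:-→d2:-→d3:-→d4:-→d5:-→d6:-→d7:H0→d8:-→d9:-→d10:-→d11:-→d12:-→d13:-→d14:-→d15:-→d16:-→d17:-→d18:-→d19:-→d20:-→d21:-→d22:-→d23:-→d24:H2 -> H2
  lookup 158.112.152.4: bits 100111100111000010011000 walk d0:-→d1:-→d2:-→d3:-→d4:-→d5:-→d6:-→d7:H0→d8:-→d9:-→d10:-→d11:-→d12:-→d13:-→d14:-→d15:-→d16:-→d17:-→d18:-→d19:-→d20:-→d21:-→d22:-→d23:-→d24:H2 -> H2
  lookup 158.112.152.7: bits 100111100111000010011000 walk d0:-→d1:-→d2:-→d3:-→d4:-→d5:-→d6:-→d7:H0→d8:-→d9:-→d10:-→d11:-→d12:-→d13:-→d14:-→d15:-→d16:-→d17:-→d18:-→d19:-→d20:-→d21:-→d22:-→d23:-→d24:H2 -> H2
  lookup 163.0.111.248: bits 10100011000 walk d0:-→d1:-→d2:-→d3:-→d4:-→d5:-→d6:-→d7:-→d8:-→d9:-→d10:H1→d11:- -> H1
  + 158.112.0.0/12 (H1) depth=12
  + 158.0.0.0/8 (H2) depth=8
  lookup 158.112.0.0: bits 1001111001110000 walk d0:-→d1:-→d2:-→d3:-→d4:-→d5:-→d6:-→d7:H0→d8:H2→d9:-→d10:-→d11:-→d12:H1→d13:-→d14:-→d15:-→d16:- -> H1
  + 119.228.129.0/24 (H1) depth=24
  lookup 158.112.113.139: bits 1001111001110000 walk d0:-→d1:-→d2:-→d3:-→d4:-→d5:-→d6:-→d7:H0→d8:H2→d9:-→d10:-→d11:-→d12:H1→d13:-→d14:-→d15:-→d16:- -> H1
  lookup 205.185.219.117: bits 1 walk d0:-→d1:- -> no-route
  + 0.0.0.0/0 (H1) depth=0
  del 119.228.128.0/20 (clear depth 20)
  lookup 163.23.122.116: bits 10100011000101110111101001110100 walk d0:H1→d1:-→d2:-→d3:-→d4:-→d5:-→d6:-→d7:-→d8:-→d9:-→d10:H1→d11:-→d12:-→d13:-→d14:-→d15:-→d16:-→d17:-→d18:-→d19:-→d20:-→d21:-→d22:-→d23:-→d24:-→d25:-→d26:-→d27:-→d28:-→d29:-→d30:-→d31:-→d32:H0 -> H0
  + 163.23.122.112/28 (H1) depth=28
  lookup 158.0.10.195: bits 100111100 walk d0:H1→d1:-→d2:-→d3:-→d4:-→d5:-→d6:-→d7:H0→d8:H2→d9:- -> H2

== LOOKUPS ==
["H0","H2","H2","H2","H1","H1","H1","no-route","H0","H2"]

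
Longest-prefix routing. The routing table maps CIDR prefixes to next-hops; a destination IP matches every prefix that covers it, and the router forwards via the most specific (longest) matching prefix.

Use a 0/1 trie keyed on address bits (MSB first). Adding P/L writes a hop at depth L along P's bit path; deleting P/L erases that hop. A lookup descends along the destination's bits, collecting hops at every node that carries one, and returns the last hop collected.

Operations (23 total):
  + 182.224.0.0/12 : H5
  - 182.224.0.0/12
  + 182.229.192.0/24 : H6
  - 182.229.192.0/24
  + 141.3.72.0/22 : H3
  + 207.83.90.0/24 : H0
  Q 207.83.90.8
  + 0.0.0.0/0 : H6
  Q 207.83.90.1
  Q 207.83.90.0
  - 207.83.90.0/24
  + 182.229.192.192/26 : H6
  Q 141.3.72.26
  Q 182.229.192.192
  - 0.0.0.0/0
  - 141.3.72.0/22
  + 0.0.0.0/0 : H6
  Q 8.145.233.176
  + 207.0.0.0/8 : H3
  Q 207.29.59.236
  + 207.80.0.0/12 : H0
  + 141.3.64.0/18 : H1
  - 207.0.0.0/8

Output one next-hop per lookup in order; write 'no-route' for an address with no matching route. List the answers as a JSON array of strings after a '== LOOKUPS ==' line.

Process each operation:
  add 182.224.0.0/12 -> H5 at depth 12
  del 182.224.0.0/12 (clear depth 12)
  add 182.229.192.0/24 -> H6 at depth 24
  del 182.229.192.0/24 (clear depth 24)
  add 141.3.72.0/22 -> H3 at depth 22
  add 207.83.90.0/24 -> H0 at depth 24
  Q 207.83.90.8: descend 110011110101001101011010 ; hops seen [H0] ; pick H0
  add 0.0.0.0/0 -> H6 at depth 0
  Q 207.83.90.1: descend 110011110101001101011010 ; hops seen [H6,H0] ; pick H0
  Q 207.83.90.0: descend 110011110101001101011010 ; hops seen [H6,H0] ; pick H0
  del 207.83.90.0/24 (clear depth 24)
  add 182.229.192.192/26 -> H6 at depth 26
  Q 141.3.72.26: descend 1000110100000011010010 ; hops seen [H6,H3] ; pick H3
  Q 182.229.192.192: descend 10110110111001011100000011 ; hops seen [H6,H6] ; pick H6
  del 0.0.0.0/0 (clear depth 0)
  del 141.3.72.0/22 (clear depth 22)
  add 0.0.0.0/0 -> H6 at depth 0
  Q 8.145.233.176: descend ε ; hops seen [H6] ; pick H6
  add 207.0.0.0/8 -> H3 at depth 8
  Q 207.29.59.236: descend 110011110 ; hops seen [H6,H3] ; pick H3
  add 207.80.0.0/12 -> H0 at depth 12
  add 141.3.64.0/18 -> H1 at depth 18
  del 207.0.0.0/8 (clear depth 8)

== LOOKUPS ==
["H0","H0","H0","H3","H6","H6","H3"]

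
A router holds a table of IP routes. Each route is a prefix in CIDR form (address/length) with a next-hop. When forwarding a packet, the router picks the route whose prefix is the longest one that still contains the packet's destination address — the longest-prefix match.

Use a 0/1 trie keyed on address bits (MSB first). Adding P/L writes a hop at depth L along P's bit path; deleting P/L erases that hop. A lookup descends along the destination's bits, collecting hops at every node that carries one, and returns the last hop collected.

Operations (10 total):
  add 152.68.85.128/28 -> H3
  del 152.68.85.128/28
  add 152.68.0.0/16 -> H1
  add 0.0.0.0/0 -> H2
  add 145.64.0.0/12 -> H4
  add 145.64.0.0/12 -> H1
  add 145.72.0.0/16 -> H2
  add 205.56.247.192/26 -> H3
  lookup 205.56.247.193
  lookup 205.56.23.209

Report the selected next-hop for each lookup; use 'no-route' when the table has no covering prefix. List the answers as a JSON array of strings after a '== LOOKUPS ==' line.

Process each operation:
  add 152.68.85.128/28 -> H3 at depth 28
  - 152.68.85.128/28 clear@28
  add 152.68.0.0/16 -> H1 at depth 16
  add 0.0.0.0/0 -> H2 at depth 0
  add 145.64.0.0/12 -> H4 at depth 12
  add 145.64.0.0/12 -> H1 at depth 12
  add 145.72.0.0/16 -> H2 at depth 16
  add 205.56.247.192/26 -> H3 at depth 26
  ? 205.56.247.193  path d0:H2→d1:-→d2:-→d3:-→d4:-→d5:-→d6:-→d7:-→d8:-→d9:-→d10:-→d11:-→d12:-→d13:-→d14:-→d15:-→d16:-→d17:-→d18:-→d19:-→d20:-→d21:-→d22:-→d23:-→d24:-→d25:-→d26:H3  best=H3
  ? 205.56.23.209  path d0:H2→d1:-→d2:-→d3:-→d4:-→d5:-→d6:-→d7:-→d8:-→d9:-→d10:-→d11:-→d12:-→d13:-→d14:-→d15:-→d16:-  best=H2

== LOOKUPS ==
["H3","H2"]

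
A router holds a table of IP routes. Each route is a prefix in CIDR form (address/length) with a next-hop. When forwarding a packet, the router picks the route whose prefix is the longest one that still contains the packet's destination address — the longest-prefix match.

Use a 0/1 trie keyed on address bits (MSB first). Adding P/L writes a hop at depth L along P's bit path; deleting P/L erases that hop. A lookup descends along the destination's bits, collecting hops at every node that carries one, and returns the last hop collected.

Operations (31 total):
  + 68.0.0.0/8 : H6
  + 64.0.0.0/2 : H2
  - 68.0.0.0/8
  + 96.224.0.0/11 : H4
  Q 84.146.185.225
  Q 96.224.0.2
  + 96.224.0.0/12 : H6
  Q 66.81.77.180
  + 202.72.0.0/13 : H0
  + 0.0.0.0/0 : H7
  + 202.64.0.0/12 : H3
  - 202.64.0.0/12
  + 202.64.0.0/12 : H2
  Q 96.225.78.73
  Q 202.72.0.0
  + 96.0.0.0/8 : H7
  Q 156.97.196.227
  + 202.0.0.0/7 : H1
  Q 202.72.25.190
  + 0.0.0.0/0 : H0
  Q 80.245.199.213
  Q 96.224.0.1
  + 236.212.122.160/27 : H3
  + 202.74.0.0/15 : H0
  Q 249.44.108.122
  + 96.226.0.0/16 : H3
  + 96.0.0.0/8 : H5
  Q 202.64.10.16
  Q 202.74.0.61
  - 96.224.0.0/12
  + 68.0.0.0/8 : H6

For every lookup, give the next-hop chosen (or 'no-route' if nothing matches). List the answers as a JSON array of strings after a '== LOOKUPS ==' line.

Process each operation:
  + 68.0.0.0/8 (H6) depth=8
  + 64.0.0.0/2 (H2) depth=2
  - 68.0.0.0/8 clear@8
  + 96.224.0.0/11 (H4) depth=11
  ? 84.146.185.225  path d0:-→d1:-→d2:H2→d3:-  best=H2
  ? 96.224.0.2  path d0:-→d1:-→d2:H2→d3:-→d4:-→d5:-→d6:-→d7:-→d8:-→d9:-→d10:-→d11:H4  best=H4
  + 96.224.0.0/12 (H6) depth=12
  ? 66.81.77.180  path d0:-→d1:-→d2:H2→d3:-→d4:-→d5:-  best=H2
  + 202.72.0.0/13 (H0) depth=13
  + 0.0.0.0/0 (H7) depth=0
  + 202.64.0.0/12 (H3) depth=12
  - 202.64.0.0/12 clear@12
  + 202.64.0.0/12 (H2) depth=12
  ? 96.225.78.73  path d0:H7→d1:-→d2:H2→d3:-→d4:-→d5:-→d6:-→d7:-→d8:-→d9:-→d10:-→d11:H4→d12:H6  best=H6
  ? 202.72.0.0  path d0:H7→d1:-→d2:-→d3:-→d4:-→d5:-→d6:-→d7:-→d8:-→d9:-→d10:-→d11:-→d12:H2→d13:H0  best=H0
  + 96.0.0.0/8 (H7) depth=8
  ? 156.97.196.227  path d0:H7→d1:-  best=H7
  + 202.0.0.0/7 (H1) depth=7
  ? 202.72.25.190  path d0:H7→d1:-→d2:-→d3:-→d4:-→d5:-→d6:-→d7:H1→d8:-→d9:-→d10:-→d11:-→d12:H2→d13:H0  best=H0
  + 0.0.0.0/0 (H0) depth=0
  ? 80.245.199.213  path d0:H0→d1:-→d2:H2→d3:-  best=H2
  ? 96.224.0.1  path d0:H0→d1:-→d2:H2→d3:-→d4:-→d5:-→d6:-→d7:-→d8:H7→d9:-→d10:-→d11:H4→d12:H6  best=H6
  + 236.212.122.160/27 (H3) depth=27
  + 202.74.0.0/15 (H0) depth=15
  ? 249.44.108.122  path d0:H0→d1:-→d2:-→d3:-  best=H0
  + 96.226.0.0/16 (H3) depth=16
  + 96.0.0.0/8 (H5) depth=8
  ? 202.64.10.16  path d0:H0→d1:-→d2:-→d3:-→d4:-→d5:-→d6:-→d7:H1→d8:-→d9:-→d10:-→d11:-→d12:H2  best=H2
  ? 202.74.0.61  path d0:H0→d1:-→d2:-→d3:-→d4:-→d5:-→d6:-→d7:H1→d8:-→d9:-→d10:-→d11:-→d12:H2→d13:H0→d14:-→d15:H0  best=H0
  - 96.224.0.0/12 clear@12
  + 68.0.0.0/8 (H6) depth=8

== LOOKUPS ==
["H2","H4","H2","H6","H0","H7","H0","H2","H6","H0","H2","H0"]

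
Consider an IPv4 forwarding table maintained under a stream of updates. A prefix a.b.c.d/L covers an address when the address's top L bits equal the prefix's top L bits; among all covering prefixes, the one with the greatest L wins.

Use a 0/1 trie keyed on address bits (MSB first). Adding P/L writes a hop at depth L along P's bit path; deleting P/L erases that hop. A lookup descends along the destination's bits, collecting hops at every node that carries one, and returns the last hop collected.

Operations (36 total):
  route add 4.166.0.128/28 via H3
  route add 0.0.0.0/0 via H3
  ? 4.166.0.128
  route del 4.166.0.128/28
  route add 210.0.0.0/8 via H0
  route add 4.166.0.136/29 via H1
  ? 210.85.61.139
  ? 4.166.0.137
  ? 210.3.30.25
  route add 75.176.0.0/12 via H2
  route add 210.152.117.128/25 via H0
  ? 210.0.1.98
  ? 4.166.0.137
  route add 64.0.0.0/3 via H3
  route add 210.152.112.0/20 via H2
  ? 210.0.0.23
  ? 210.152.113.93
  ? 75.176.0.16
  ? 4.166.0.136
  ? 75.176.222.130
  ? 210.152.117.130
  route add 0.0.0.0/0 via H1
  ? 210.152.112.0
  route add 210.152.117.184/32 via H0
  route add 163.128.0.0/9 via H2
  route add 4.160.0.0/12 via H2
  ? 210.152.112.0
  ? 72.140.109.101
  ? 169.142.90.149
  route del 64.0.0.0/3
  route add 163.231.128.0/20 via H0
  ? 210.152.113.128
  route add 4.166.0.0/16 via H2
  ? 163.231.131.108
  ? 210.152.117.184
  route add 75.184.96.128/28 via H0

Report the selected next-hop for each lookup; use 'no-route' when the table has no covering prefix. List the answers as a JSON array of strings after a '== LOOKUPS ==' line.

Trace:
  add 4.166.0.128/28 -> H3 at depth 28
  add 0.0.0.0/0 -> H3 at depth 0
  lookup 4.166.0.128: bits 0000010010100110000000001000 walk d0:H3→d1:-→d2:-→d3:-→d4:-→d5:-→d6:-→d7:-→d8:-→d9:-→d10:-→d11:-→d12:-→d13:-→d14:-→d15:-→d16:-→d17:-→d18:-→d19:-→d20:-→d21:-→d22:-→d23:-→d24:-→d25:-→d26:-→d27:-→d28:H3 -> H3
  - 4.166.0.128/28 clear@28
  add 210.0.0.0/8 -> H0 at depth 8
  add 4.166.0.136/29 -> H1 at depth 29
  lookup 210.85.61.139: bits 11010010 walk d0:H3→d1:-→d2:-→d3:-→d4:-→d5:-→d6:-→d7:-→d8:H0 -> H0
  lookup 4.166.0.137: bits 00000100101001100000000010001 walk d0:H3→d1:-→d2:-→d3:-→d4:-→d5:-→d6:-→d7:-→d8:-→d9:-→d10:-→d11:-→d12:-→d13:-→d14:-→d15:-→d16:-→d17:-→d18:-→d19:-→d20:-→d21:-→d22:-→d23:-→d24:-→d25:-→d26:-→d27:-→d28:-→d29:H1 -> H1
  lookup 210.3.30.25: bits 11010010 walk d0:H3→d1:-→d2:-→d3:-→d4:-→d5:-→d6:-→d7:-→d8:H0 -> H0
  add 75.176.0.0/12 -> H2 at depth 12
  add 210.152.117.128/25 -> H0 at depth 25
  lookup 210.0.1.98: bits 11010010 walk d0:H3→d1:-→d2:-→d3:-→d4:-→d5:-→d6:-→d7:-→d8:H0 -> H0
  lookup 4.166.0.137: bits 00000100101001100000000010001 walk d0:H3→d1:-→d2:-→d3:-→d4:-→d5:-→d6:-→d7:-→d8:-→d9:-→d10:-→d11:-→d12:-→d13:-→d14:-→d15:-→d16:-→d17:-→d18:-→d19:-→d20:-→d21:-→d22:-→d23:-→d24:-→d25:-→d26:-→d27:-→d28:-→d29:H1 -> H1
  add 64.0.0.0/3 -> H3 at depth 3
  add 210.152.112.0/20 -> H2 at depth 20
  lookup 210.0.0.23: bits 11010010 walk d0:H3→d1:-→d2:-→d3:-→d4:-→d5:-→d6:-→d7:-→d8:H0 -> H0
  lookup 210.152.113.93: bits 110100101001100001110 walk d0:H3→d1:-→d2:-→d3:-→d4:-→d5:-→d6:-→d7:-→d8:H0→d9:-→d10:-→d11:-→d12:-→d13:-→d14:-→d15:-→d16:-→d17:-→d18:-→d19:-→d20:H2→d21:- -> H2
  lookup 75.176.0.16: bits 010010111011 walk d0:H3→d1:-→d2:-→d3:H3→d4:-→d5:-→d6:-→d7:-→d8:-→d9:-→d10:-→d11:-→d12:H2 -> H2
  lookup 4.166.0.136: bits 00000100101001100000000010001 walk d0:H3→d1:-→d2:-→d3:-→d4:-→d5:-→d6:-→d7:-→d8:-→d9:-→d10:-→d11:-→d12:-→d13:-→d14:-→d15:-→d16:-→d17:-→d18:-→d19:-→d20:-→d21:-→d22:-→d23:-→d24:-→d25:-→d26:-→d27:-→d28:-→d29:H1 -> H1
  lookup 75.176.222.130: bits 010010111011 walk d0:H3→d1:-→d2:-→d3:H3→d4:-→d5:-→d6:-→d7:-→d8:-→d9:-→d10:-→d11:-→d12:H2 -> H2
  lookup 210.152.117.130: bits 1101001010011000011101011 walk d0:H3→d1:-→d2:-→d3:-→d4:-→d5:-→d6:-→d7:-→d8:H0→d9:-→d10:-→d11:-→d12:-→d13:-→d14:-→d15:-→d16:-→d17:-→d18:-→d19:-→d20:H2→d21:-→d22:-→d23:-→d24:-→d25:H0 -> H0
  add 0.0.0.0/0 -> H1 at depth 0
  lookup 210.152.112.0: bits 110100101001100001110 walk d0:H1→d1:-→d2:-→d3:-→d4:-→d5:-→d6:-→d7:-→d8:H0→d9:-→d10:-→d11:-→d12:-→d13:-→d14:-→d15:-→d16:-→d17:-→d18:-→d19:-→d20:H2→d21:- -> H2
  add 210.152.117.184/32 -> H0 at depth 32
  add 163.128.0.0/9 -> H2 at depth 9
  add 4.160.0.0/12 -> H2 at depth 12
  lookup 210.152.112.0: bits 110100101001100001110 walk d0:H1→d1:-→d2:-→d3:-→d4:-→d5:-→d6:-→d7:-→d8:H0→d9:-→d10:-→d11:-→d12:-→d13:-→d14:-→d15:-→d16:-→d17:-→d18:-→d19:-→d20:H2→d21:- -> H2
  lookup 72.140.109.101: bits 010010 walk d0:H1→d1:-→d2:-→d3:H3→d4:-→d5:-→d6:- -> H3
  lookup 169.142.90.149: bits 1010 walk d0:H1→d1:-→d2:-→d3:-→d4:- -> H1
  - 64.0.0.0/3 clear@3
  add 163.231.128.0/20 -> H0 at depth 20
  lookup 210.152.113.128: bits 110100101001100001110 walk d0:H1→d1:-→d2:-→d3:-→d4:-→d5:-→d6:-→d7:-→d8:H0→d9:-→d10:-→d11:-→d12:-→d13:-→d14:-→d15:-→d16:-→d17:-→d18:-→d19:-→d20:H2→d21:- -> H2
  add 4.166.0.0/16 -> H2 at depth 16
  lookup 163.231.131.108: bits 10100011111001111000 walk d0:H1→d1:-→d2:-→d3:-→d4:-→d5:-→d6:-→d7:-→d8:-→d9:H2→d10:-→d11:-→d12:-→d13:-→d14:-→d15:-→d16:-→d17:-→d18:-→d19:-→d20:H0 -> H0
  lookup 210.152.117.184: bits 11010010100110000111010110111000 walk d0:H1→d1:-→d2:-→d3:-→d4:-→d5:-→d6:-→d7:-→d8:H0→d9:-→d10:-→d11:-→d12:-→d13:-→d14:-→d15:-→d16:-→d17:-→d18:-→d19:-→d20:H2→d21:-→d22:-→d23:-→d24:-→d25:H0→d26:-→d27:-→d28:-→d29:-→d30:-→d31:-→d32:H0 -> H0
  add 75.184.96.128/28 -> H0 at depth 28

== LOOKUPS ==
["H3","H0","H1","H0","H0","H1","H0","H2","H2","H1","H2","H0","H2","H2","H3","H1","H2","H0","H0"]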